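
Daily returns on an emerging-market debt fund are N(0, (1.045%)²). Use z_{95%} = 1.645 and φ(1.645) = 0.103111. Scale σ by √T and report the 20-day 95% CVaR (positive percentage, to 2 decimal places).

σ_{20d} = 1.045% × √20 = 4.673%.
ES multiplier = φ(z)/(1−α) = 0.103111/0.05 = 2.062.
ES = 4.673% × 2.062 = 9.636%.

9.64%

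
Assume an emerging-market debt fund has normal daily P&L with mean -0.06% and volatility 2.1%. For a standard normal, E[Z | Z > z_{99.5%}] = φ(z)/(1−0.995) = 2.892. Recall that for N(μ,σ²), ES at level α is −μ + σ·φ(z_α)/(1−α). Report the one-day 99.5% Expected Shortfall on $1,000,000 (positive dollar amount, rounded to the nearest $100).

$61,300

ES = −(-0.06%) + 2.1% × 2.892 = 6.133%.
On $1,000,000: 0.06133 × $1,000,000 = $61,330.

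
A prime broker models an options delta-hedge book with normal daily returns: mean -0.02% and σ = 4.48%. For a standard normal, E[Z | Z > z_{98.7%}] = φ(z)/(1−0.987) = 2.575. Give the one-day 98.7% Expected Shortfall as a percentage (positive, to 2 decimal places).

11.56%

ES = −(-0.02%) + 4.48% × 2.575 = 11.556%.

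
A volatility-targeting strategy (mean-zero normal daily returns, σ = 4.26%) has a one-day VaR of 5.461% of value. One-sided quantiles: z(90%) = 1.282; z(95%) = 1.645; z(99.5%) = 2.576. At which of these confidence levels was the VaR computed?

Implied z = VaR/σ = 5.461 / 4.26 = 1.282.
This matches z(90%) = 1.282.

90%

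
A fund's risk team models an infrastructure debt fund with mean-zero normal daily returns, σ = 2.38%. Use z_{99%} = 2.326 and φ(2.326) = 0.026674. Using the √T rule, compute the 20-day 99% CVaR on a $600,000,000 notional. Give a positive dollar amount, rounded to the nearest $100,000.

$170,300,000

σ_{20d} = 2.38% × √20 = 10.644%.
ES multiplier = φ(z)/(1−α) = 0.026674/0.01 = 2.667.
ES = 10.644% × 2.667 = 28.388%; on $600,000,000: $170,328,000.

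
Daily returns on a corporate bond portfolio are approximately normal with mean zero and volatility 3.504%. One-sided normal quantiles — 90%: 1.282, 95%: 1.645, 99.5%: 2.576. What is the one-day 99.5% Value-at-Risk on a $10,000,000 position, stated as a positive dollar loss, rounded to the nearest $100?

$902,600

VaR = z·σ = 2.576 × 3.504% = 9.026%.
On $10,000,000: 0.09026 × $10,000,000 = $902,600.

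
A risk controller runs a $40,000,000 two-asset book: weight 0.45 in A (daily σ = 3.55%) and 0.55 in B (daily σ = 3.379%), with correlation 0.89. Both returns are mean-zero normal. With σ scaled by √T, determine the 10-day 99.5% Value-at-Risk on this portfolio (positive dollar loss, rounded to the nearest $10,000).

σ_p = √(0.45²·3.55² + 0.55²·3.379² + 2·0.89·0.45·0.55·3.55·3.379) = 3.360%.
σ_{10d} = 3.360% × √10 = 10.625%.
z(99.5%) = 2.576.
VaR = 2.576 × 10.625% = 27.370%; on $40,000,000 that is $10,948,000.

$10,950,000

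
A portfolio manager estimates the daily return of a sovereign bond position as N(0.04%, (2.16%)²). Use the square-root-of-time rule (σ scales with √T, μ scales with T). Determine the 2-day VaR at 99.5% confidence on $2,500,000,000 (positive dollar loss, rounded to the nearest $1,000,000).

At 99.5%, z = 2.576.
σ_{2d} = 2.16% × √2 = 3.055%; μ_{2d} = 2 × 0.04% = 0.080%.
VaR = −(0.080%) + 2.576 × 3.055% = 7.790%.
On $2,500,000,000: 0.07790 × $2,500,000,000 = $194,750,000.

$195,000,000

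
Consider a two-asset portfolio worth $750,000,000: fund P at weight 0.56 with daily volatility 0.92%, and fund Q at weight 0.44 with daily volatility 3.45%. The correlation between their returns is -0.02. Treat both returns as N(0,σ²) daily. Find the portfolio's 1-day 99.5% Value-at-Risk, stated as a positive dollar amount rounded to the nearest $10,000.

σ_p² = 0.56²·0.92² + 0.44²·3.45² + 2·-0.02·0.56·0.44·0.92·3.45 = 2.5385 (%²).
σ_p = √2.5385 = 1.593%.
At 99.5%, z = 2.576.
VaR = 2.576 × 1.593% = 4.104%; on $750,000,000 that is $30,780,000.

$30,780,000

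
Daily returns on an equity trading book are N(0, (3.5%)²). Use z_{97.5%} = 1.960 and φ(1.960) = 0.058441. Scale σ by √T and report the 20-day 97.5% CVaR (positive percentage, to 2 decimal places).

σ_{20d} = 3.5% × √20 = 15.652%.
ES multiplier = φ(z)/(1−α) = 0.058441/0.025 = 2.338.
ES = 15.652% × 2.338 = 36.594%.

36.59%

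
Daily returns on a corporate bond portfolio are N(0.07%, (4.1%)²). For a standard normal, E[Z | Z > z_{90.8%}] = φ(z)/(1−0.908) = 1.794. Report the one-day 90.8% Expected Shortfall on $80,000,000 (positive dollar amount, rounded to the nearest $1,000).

$5,828,000

ES = −(0.07%) + 4.1% × 1.794 = 7.285%.
On $80,000,000: 0.07285 × $80,000,000 = $5,828,000.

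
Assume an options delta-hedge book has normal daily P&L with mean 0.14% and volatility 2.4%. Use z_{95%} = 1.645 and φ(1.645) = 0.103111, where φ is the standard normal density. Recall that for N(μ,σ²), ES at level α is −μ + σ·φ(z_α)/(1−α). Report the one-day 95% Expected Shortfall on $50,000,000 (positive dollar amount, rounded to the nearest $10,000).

$2,400,000

Tail multiplier: φ(z)/(1−α) = 0.103111 / 0.05 = 2.062.
ES = −(0.14%) + 2.4% × 2.062 = 4.809%.
On $50,000,000: 0.04809 × $50,000,000 = $2,404,500.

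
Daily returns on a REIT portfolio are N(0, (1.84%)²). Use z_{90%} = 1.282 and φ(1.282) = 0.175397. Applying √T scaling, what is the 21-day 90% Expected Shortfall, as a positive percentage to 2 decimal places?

σ_{21d} = 1.84% × √21 = 8.432%.
ES multiplier = φ(z)/(1−α) = 0.175397/0.1 = 1.754.
ES = 8.432% × 1.754 = 14.790%.

14.79%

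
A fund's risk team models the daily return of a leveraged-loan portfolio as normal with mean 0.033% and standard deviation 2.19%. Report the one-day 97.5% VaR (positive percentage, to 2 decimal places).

At 97.5% one-sided, z = 1.960.
VaR = −μ + z·σ = −(0.033%) + 1.960 × 2.19% = 4.259%.

4.26%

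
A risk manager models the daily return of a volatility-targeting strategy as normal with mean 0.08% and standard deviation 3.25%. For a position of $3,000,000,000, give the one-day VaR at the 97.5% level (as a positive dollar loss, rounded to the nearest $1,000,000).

At 97.5% one-sided, z = 1.960.
VaR = −μ + z·σ = −(0.08%) + 1.960 × 3.25% = 6.290%.
On $3,000,000,000: 0.06290 × $3,000,000,000 = $188,700,000.

$189,000,000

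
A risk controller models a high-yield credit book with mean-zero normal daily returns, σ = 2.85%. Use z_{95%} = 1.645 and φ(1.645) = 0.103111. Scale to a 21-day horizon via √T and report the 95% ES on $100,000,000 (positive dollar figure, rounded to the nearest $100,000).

σ_{21d} = 2.85% × √21 = 13.060%.
ES multiplier = φ(z)/(1−α) = 0.103111/0.05 = 2.062.
ES = 13.060% × 2.062 = 26.930%; on $100,000,000: $26,930,000.

$26,900,000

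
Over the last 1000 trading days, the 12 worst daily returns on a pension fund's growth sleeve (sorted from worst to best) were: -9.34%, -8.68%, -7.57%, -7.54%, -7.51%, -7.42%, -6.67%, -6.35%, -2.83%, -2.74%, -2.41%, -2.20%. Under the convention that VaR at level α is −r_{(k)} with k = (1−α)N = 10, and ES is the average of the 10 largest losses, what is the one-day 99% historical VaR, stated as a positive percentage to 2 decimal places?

2.74%

k = 10; the 10th lowest return is -2.74%, so VaR = 2.74%.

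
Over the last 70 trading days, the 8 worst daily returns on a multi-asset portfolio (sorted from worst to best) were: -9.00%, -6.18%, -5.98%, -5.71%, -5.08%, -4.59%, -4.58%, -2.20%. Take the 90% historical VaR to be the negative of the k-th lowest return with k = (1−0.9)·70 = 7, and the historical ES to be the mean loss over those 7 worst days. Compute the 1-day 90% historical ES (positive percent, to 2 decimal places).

The 7 worst returns sum to -41.12%.
ES = −(-41.12%) / 7 = 5.8742…% ≈ 5.87%.

5.87%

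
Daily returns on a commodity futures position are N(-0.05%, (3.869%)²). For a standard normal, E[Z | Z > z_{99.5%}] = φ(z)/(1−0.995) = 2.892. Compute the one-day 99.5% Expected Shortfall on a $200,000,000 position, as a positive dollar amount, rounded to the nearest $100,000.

ES = −(-0.05%) + 3.869% × 2.892 = 11.239%.
On $200,000,000: 0.11239 × $200,000,000 = $22,478,000.

$22,500,000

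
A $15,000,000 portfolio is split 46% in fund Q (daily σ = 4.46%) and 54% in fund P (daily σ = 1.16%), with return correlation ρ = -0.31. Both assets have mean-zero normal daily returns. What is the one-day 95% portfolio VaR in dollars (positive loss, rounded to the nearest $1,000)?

σ_p² = 0.46²·4.46² + 0.54²·1.16² + 2·-0.31·0.46·0.54·4.46·1.16 = 3.8047 (%²).
σ_p = √3.8047 = 1.951%.
At 95%, z = 1.645.
VaR = 1.645 × 1.951% = 3.209%; on $15,000,000 that is $481,350.

$481,000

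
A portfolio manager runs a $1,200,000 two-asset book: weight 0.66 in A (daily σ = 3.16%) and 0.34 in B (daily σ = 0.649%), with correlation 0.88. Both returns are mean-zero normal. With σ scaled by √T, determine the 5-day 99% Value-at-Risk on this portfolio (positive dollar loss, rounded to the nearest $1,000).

$142,000

σ_p = √(0.66²·3.16² + 0.34²·0.649² + 2·0.88·0.66·0.34·3.16·0.649) = 2.282%.
σ_{5d} = 2.282% × √5 = 5.103%.
z(99%) = 2.326.
VaR = 2.326 × 5.103% = 11.870%; on $1,200,000 that is $142,440.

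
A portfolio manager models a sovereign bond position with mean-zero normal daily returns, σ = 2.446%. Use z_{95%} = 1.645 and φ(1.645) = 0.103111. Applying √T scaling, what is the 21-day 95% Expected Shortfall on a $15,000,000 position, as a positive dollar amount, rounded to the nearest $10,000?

σ_{21d} = 2.446% × √21 = 11.209%.
ES multiplier = φ(z)/(1−α) = 0.103111/0.05 = 2.062.
ES = 11.209% × 2.062 = 23.113%; on $15,000,000: $3,466,950.

$3,470,000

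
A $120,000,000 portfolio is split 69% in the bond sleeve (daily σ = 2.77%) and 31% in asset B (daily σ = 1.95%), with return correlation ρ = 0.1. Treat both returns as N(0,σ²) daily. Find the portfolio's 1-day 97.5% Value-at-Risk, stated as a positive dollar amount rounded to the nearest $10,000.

$4,850,000

σ_p² = 0.69²·2.77² + 0.31²·1.95² + 2·0.1·0.69·0.31·2.77·1.95 = 4.2496 (%²).
σ_p = √4.2496 = 2.061%.
At 97.5%, z = 1.960.
VaR = 1.960 × 2.061% = 4.040%; on $120,000,000 that is $4,848,000.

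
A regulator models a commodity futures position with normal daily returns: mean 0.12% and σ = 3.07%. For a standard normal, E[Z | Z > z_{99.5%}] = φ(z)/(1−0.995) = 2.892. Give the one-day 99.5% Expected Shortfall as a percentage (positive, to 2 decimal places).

ES = −(0.12%) + 3.07% × 2.892 = 8.758%.

8.76%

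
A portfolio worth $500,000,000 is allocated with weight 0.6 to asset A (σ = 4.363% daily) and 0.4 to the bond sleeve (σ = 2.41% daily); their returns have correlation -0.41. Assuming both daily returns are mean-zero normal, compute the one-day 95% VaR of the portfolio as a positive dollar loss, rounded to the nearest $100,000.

σ_p² = 0.6²·4.363² + 0.4²·2.41² + 2·-0.41·0.6·0.4·4.363·2.41 = 5.7129 (%²).
σ_p = √5.7129 = 2.390%.
At 95%, z = 1.645.
VaR = 1.645 × 2.390% = 3.932%; on $500,000,000 that is $19,660,000.

$19,700,000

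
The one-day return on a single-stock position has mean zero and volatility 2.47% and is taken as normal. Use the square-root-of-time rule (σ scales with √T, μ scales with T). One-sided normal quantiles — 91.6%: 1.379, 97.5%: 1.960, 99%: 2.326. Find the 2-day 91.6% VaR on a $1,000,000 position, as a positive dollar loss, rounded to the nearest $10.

σ_{2d} = 2.47% × √2 = 3.493%.
VaR = 1.379 × 3.493% = 4.817%.
On $1,000,000: 0.04817 × $1,000,000 = $48,170.

$48,170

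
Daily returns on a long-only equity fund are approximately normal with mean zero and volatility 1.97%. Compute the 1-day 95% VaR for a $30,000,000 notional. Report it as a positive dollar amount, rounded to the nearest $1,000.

$972,000

At 95% one-sided, z = 1.645.
VaR = z·σ = 1.645 × 1.97% = 3.241%.
On $30,000,000: 0.03241 × $30,000,000 = $972,300.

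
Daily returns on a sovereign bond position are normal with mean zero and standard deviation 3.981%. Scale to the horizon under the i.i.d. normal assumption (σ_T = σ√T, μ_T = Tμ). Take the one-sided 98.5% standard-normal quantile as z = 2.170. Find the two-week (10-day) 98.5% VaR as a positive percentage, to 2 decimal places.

27.32%

σ_{10d} = 3.981% × √10 = 12.589%.
VaR = 2.170 × 12.589% = 27.318%.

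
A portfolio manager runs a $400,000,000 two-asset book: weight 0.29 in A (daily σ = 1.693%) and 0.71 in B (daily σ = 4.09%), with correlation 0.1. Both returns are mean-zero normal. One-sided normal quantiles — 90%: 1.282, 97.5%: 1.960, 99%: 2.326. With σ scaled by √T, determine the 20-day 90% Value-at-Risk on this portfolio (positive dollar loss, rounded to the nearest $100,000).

$68,600,000

σ_p = √(0.29²·1.693² + 0.71²·4.09² + 2·0.1·0.29·0.71·1.693·4.09) = 2.993%.
σ_{20d} = 2.993% × √20 = 13.385%.
VaR = 1.282 × 13.385% = 17.160%; on $400,000,000 that is $68,640,000.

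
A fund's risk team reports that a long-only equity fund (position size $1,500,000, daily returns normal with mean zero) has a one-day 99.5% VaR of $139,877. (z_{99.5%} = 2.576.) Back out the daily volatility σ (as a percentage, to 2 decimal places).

3.62%

VaR as a fraction: $139,877 / $1,500,000 = 9.325%.
σ = VaR / z = 9.325% / 2.576 = 3.620%.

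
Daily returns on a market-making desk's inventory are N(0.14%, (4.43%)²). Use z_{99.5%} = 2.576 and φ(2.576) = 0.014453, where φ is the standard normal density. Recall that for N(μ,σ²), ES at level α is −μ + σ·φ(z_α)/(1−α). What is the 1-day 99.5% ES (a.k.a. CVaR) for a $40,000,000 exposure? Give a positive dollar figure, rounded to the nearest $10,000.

$5,070,000

Tail multiplier: φ(z)/(1−α) = 0.014453 / 0.005 = 2.891.
ES = −(0.14%) + 4.43% × 2.891 = 12.667%.
On $40,000,000: 0.12667 × $40,000,000 = $5,066,800.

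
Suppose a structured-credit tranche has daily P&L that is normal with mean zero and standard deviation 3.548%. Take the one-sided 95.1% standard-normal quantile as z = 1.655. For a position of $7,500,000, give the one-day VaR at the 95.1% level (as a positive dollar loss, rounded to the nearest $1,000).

VaR = z·σ = 1.655 × 3.548% = 5.872%.
On $7,500,000: 0.05872 × $7,500,000 = $440,400.

$440,000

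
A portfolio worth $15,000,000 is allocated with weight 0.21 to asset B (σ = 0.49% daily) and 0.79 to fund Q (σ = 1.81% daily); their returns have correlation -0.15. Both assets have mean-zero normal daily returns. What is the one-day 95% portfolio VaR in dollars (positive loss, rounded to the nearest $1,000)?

$350,000

σ_p² = 0.21²·0.49² + 0.79²·1.81² + 2·-0.15·0.21·0.79·0.49·1.81 = 2.0111 (%²).
σ_p = √2.0111 = 1.418%.
At 95%, z = 1.645.
VaR = 1.645 × 1.418% = 2.333%; on $15,000,000 that is $349,950.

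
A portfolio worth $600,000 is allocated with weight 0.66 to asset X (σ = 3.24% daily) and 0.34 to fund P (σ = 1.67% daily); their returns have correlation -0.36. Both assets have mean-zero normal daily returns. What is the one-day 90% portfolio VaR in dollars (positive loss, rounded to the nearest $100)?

$15,400

σ_p² = 0.66²·3.24² + 0.34²·1.67² + 2·-0.36·0.66·0.34·3.24·1.67 = 4.0209 (%²).
σ_p = √4.0209 = 2.005%.
At 90%, z = 1.282.
VaR = 1.282 × 2.005% = 2.570%; on $600,000 that is $15,420.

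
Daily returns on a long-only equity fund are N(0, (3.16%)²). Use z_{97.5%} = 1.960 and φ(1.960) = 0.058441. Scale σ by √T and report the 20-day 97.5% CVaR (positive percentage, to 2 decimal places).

33.04%

σ_{20d} = 3.16% × √20 = 14.132%.
ES multiplier = φ(z)/(1−α) = 0.058441/0.025 = 2.338.
ES = 14.132% × 2.338 = 33.041%.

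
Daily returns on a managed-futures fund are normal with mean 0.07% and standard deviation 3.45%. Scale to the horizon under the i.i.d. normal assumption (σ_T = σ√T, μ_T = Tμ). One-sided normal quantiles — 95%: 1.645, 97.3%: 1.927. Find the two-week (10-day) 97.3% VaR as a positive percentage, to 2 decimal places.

20.32%

σ_{10d} = 3.45% × √10 = 10.910%; μ_{10d} = 10 × 0.07% = 0.700%.
VaR = −(0.700%) + 1.927 × 10.910% = 20.324%.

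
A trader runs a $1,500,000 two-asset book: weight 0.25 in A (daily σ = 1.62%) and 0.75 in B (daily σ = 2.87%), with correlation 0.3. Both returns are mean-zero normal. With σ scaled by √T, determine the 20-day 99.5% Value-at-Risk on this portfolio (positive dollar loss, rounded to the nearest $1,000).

σ_p = √(0.25²·1.62² + 0.75²·2.87² + 2·0.3·0.25·0.75·1.62·2.87) = 2.307%.
σ_{20d} = 2.307% × √20 = 10.317%.
z(99.5%) = 2.576.
VaR = 2.576 × 10.317% = 26.577%; on $1,500,000 that is $398,655.

$399,000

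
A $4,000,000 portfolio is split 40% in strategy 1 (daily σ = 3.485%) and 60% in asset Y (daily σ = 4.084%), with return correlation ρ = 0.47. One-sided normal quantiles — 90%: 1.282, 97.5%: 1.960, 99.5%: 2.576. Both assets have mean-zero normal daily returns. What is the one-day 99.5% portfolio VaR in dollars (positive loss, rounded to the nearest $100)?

σ_p² = 0.4²·3.485² + 0.6²·4.084² + 2·0.47·0.4·0.6·3.485·4.084 = 11.1586 (%²).
σ_p = √11.1586 = 3.340%.
VaR = 2.576 × 3.340% = 8.604%; on $4,000,000 that is $344,160.

$344,200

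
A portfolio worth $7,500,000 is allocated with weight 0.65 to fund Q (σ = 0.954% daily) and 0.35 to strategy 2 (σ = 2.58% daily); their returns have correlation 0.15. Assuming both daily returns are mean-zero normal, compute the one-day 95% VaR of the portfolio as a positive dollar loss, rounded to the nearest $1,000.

$144,000

σ_p² = 0.65²·0.954² + 0.35²·2.58² + 2·0.15·0.65·0.35·0.954·2.58 = 1.3679 (%²).
σ_p = √1.3679 = 1.170%.
At 95%, z = 1.645.
VaR = 1.645 × 1.170% = 1.925%; on $7,500,000 that is $144,375.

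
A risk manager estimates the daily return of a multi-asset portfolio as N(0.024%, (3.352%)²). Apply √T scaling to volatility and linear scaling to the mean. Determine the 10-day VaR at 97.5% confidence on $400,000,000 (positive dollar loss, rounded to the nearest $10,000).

At 97.5%, z = 1.960.
σ_{10d} = 3.352% × √10 = 10.600%; μ_{10d} = 10 × 0.024% = 0.240%.
VaR = −(0.240%) + 1.960 × 10.600% = 20.536%.
On $400,000,000: 0.20536 × $400,000,000 = $82,144,000.

$82,140,000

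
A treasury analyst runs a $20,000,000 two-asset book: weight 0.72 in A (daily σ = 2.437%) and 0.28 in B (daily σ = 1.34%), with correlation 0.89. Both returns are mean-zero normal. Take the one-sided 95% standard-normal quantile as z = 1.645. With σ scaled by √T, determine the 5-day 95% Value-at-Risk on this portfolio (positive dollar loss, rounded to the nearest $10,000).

σ_p = √(0.72²·2.437² + 0.28²·1.34² + 2·0.89·0.72·0.28·2.437·1.34) = 2.096%.
σ_{5d} = 2.096% × √5 = 4.687%.
VaR = 1.645 × 4.687% = 7.710%; on $20,000,000 that is $1,542,000.

$1,540,000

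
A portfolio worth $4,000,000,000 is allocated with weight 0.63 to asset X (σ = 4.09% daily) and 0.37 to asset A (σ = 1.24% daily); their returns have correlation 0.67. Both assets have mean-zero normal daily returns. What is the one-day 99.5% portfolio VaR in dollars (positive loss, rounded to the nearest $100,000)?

σ_p² = 0.63²·4.09² + 0.37²·1.24² + 2·0.67·0.63·0.37·4.09·1.24 = 8.4340 (%²).
σ_p = √8.4340 = 2.904%.
At 99.5%, z = 2.576.
VaR = 2.576 × 2.904% = 7.481%; on $4,000,000,000 that is $299,240,000.

$299,200,000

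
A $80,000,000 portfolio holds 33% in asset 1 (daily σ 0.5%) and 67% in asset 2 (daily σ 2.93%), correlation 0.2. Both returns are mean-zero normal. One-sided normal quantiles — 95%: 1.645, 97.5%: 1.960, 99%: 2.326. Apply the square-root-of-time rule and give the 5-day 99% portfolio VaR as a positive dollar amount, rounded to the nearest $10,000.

σ_p = √(0.33²·0.5² + 0.67²·2.93² + 2·0.2·0.33·0.67·0.5·2.93) = 2.003%.
σ_{5d} = 2.003% × √5 = 4.479%.
VaR = 2.326 × 4.479% = 10.418%; on $80,000,000 that is $8,334,400.

$8,330,000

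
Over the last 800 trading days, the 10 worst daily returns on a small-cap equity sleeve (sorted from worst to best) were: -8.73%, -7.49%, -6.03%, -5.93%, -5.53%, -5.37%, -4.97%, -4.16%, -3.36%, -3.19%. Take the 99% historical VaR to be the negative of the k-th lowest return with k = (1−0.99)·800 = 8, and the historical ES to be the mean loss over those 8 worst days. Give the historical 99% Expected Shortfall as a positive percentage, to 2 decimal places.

The 8 worst returns sum to -48.21%.
ES = −(-48.21%) / 8 = 6.02625% ≈ 6.03%.

6.03%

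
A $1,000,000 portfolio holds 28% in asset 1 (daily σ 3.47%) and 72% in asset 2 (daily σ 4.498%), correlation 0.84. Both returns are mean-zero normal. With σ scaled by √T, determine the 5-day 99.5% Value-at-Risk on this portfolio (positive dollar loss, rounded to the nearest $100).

σ_p = √(0.28²·3.47² + 0.72²·4.498² + 2·0.84·0.28·0.72·3.47·4.498) = 4.089%.
σ_{5d} = 4.089% × √5 = 9.143%.
z(99.5%) = 2.576.
VaR = 2.576 × 9.143% = 23.552%; on $1,000,000 that is $235,520.

$235,500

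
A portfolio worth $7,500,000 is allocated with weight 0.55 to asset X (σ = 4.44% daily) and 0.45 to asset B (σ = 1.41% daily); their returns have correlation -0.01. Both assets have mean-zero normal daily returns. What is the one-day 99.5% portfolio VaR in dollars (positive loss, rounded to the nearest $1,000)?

$486,000

σ_p² = 0.55²·4.44² + 0.45²·1.41² + 2·-0.01·0.55·0.45·4.44·1.41 = 6.3350 (%²).
σ_p = √6.3350 = 2.517%.
At 99.5%, z = 2.576.
VaR = 2.576 × 2.517% = 6.484%; on $7,500,000 that is $486,300.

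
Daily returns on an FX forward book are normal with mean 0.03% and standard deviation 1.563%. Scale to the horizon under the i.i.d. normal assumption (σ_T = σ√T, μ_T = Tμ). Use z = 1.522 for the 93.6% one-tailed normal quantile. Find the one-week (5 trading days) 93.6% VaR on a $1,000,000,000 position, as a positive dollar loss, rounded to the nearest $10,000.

$51,690,000

σ_{5d} = 1.563% × √5 = 3.495%; μ_{5d} = 5 × 0.03% = 0.150%.
VaR = −(0.150%) + 1.522 × 3.495% = 5.169%.
On $1,000,000,000: 0.05169 × $1,000,000,000 = $51,690,000.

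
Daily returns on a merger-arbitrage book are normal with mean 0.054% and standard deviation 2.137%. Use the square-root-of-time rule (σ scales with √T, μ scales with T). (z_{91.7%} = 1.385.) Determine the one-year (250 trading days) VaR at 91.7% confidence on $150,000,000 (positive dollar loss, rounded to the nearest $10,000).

$49,950,000

σ_{250d} = 2.137% × √250 = 33.789%; μ_{250d} = 250 × 0.054% = 13.500%.
VaR = −(13.500%) + 1.385 × 33.789% = 33.298%.
On $150,000,000: 0.33298 × $150,000,000 = $49,947,000.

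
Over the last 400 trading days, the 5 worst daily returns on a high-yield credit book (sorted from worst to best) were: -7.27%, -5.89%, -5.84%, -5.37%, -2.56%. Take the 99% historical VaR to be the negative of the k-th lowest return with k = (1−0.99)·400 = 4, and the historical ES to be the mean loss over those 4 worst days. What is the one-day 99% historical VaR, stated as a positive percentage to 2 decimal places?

5.37%

k = 4; the 4th lowest return is -5.37%, so VaR = 5.37%.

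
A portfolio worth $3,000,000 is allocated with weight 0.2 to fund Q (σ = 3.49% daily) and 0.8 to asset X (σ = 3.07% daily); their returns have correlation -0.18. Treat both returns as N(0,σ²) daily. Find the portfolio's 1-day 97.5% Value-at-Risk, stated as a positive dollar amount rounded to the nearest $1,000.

$143,000

σ_p² = 0.2²·3.49² + 0.8²·3.07² + 2·-0.18·0.2·0.8·3.49·3.07 = 5.9020 (%²).
σ_p = √5.9020 = 2.429%.
At 97.5%, z = 1.960.
VaR = 1.960 × 2.429% = 4.761%; on $3,000,000 that is $142,830.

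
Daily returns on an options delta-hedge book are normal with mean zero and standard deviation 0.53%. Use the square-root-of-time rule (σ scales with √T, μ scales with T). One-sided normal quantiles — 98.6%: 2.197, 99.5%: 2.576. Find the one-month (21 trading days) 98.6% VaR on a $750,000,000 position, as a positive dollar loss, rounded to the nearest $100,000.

σ_{21d} = 0.53% × √21 = 2.429%.
VaR = 2.197 × 2.429% = 5.337%.
On $750,000,000: 0.05337 × $750,000,000 = $40,027,500.

$40,000,000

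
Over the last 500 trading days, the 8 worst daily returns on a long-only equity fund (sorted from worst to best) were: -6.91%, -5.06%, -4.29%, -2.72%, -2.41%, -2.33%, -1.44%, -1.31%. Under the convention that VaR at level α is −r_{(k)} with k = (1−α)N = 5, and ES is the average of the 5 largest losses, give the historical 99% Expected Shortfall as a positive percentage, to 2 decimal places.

4.28%

The 5 worst returns sum to -21.39%.
ES = −(-21.39%) / 5 = 4.278% ≈ 4.28%.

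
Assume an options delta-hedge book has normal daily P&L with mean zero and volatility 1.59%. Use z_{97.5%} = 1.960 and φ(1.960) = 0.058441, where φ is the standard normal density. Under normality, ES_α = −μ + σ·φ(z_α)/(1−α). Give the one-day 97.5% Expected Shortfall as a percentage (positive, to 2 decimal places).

Tail multiplier: φ(z)/(1−α) = 0.058441 / 0.025 = 2.338.
ES = 1.59% × 2.338 = 3.717%.

3.72%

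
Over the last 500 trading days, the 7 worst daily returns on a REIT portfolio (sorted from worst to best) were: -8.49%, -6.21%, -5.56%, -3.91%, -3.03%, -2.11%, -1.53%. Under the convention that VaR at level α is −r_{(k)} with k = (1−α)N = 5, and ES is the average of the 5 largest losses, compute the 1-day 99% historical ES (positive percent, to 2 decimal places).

The 5 worst returns sum to -27.20%.
ES = −(-27.20%) / 5 = 5.44%.

5.44%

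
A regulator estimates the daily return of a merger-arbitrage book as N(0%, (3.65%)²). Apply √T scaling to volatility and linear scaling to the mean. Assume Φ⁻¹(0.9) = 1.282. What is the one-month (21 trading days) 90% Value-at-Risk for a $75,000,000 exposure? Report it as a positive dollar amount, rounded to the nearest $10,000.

σ_{21d} = 3.65% × √21 = 16.726%.
VaR = 1.282 × 16.726% = 21.443%.
On $75,000,000: 0.21443 × $75,000,000 = $16,082,250.

$16,080,000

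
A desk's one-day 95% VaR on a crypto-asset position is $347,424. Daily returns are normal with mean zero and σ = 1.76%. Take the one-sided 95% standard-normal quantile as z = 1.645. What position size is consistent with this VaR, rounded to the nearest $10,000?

$12,000,000

VaR as a fraction of value: z·σ = 1.645 × 1.76% = 2.8952%.
Position = $347,424 / 0.028952 = $12,000,000.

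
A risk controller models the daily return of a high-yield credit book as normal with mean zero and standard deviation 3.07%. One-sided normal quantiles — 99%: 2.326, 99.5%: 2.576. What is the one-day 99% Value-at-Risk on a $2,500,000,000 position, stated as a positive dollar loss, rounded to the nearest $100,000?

$178,500,000

VaR = z·σ = 2.326 × 3.07% = 7.141%.
On $2,500,000,000: 0.07141 × $2,500,000,000 = $178,525,000.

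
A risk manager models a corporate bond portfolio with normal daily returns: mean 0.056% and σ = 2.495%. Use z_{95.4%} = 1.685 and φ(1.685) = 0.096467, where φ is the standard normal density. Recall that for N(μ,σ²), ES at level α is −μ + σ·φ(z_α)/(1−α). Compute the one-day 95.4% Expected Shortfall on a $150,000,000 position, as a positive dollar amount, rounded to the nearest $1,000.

Tail multiplier: φ(z)/(1−α) = 0.096467 / 0.046 = 2.097.
ES = −(0.056%) + 2.495% × 2.097 = 5.176%.
On $150,000,000: 0.05176 × $150,000,000 = $7,764,000.

$7,764,000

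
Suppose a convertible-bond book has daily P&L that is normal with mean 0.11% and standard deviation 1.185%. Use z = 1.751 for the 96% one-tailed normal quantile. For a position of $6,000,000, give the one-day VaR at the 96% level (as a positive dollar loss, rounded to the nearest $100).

$117,900

VaR = −μ + z·σ = −(0.11%) + 1.751 × 1.185% = 1.965%.
On $6,000,000: 0.01965 × $6,000,000 = $117,900.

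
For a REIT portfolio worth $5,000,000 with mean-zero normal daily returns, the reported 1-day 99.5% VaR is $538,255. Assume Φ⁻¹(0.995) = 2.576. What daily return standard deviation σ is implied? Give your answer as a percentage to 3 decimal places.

4.179%

VaR as a fraction: $538,255 / $5,000,000 = 10.765%.
σ = VaR / z = 10.765% / 2.576 = 4.179%.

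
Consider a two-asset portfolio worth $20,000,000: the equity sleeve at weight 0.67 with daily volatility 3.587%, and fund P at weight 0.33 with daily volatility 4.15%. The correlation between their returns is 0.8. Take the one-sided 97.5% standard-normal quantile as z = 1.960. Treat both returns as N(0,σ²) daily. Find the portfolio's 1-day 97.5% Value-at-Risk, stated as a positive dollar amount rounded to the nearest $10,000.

$1,410,000

σ_p² = 0.67²·3.587² + 0.33²·4.15² + 2·0.8·0.67·0.33·3.587·4.15 = 12.9174 (%²).
σ_p = √12.9174 = 3.594%.
VaR = 1.960 × 3.594% = 7.044%; on $20,000,000 that is $1,408,800.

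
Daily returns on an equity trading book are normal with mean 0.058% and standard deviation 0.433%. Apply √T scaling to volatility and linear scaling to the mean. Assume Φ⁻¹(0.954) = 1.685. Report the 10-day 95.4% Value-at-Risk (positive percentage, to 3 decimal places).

σ_{10d} = 0.433% × √10 = 1.369%; μ_{10d} = 10 × 0.058% = 0.580%.
VaR = −(0.580%) + 1.685 × 1.369% = 1.727%.

1.727%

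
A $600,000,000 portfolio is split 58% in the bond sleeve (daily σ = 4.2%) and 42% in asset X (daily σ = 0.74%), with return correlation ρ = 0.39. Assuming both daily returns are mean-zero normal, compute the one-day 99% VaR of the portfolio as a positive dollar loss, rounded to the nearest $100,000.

$35,900,000

σ_p² = 0.58²·4.2² + 0.42²·0.74² + 2·0.39·0.58·0.42·4.2·0.74 = 6.6212 (%²).
σ_p = √6.6212 = 2.573%.
At 99%, z = 2.326.
VaR = 2.326 × 2.573% = 5.985%; on $600,000,000 that is $35,910,000.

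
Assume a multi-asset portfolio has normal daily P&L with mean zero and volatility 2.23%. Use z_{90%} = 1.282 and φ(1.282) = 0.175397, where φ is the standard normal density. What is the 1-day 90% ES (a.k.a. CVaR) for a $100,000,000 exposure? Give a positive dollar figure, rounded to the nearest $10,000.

Tail multiplier: φ(z)/(1−α) = 0.175397 / 0.1 = 1.754.
ES = 2.23% × 1.754 = 3.911%.
On $100,000,000: 0.03911 × $100,000,000 = $3,911,000.

$3,910,000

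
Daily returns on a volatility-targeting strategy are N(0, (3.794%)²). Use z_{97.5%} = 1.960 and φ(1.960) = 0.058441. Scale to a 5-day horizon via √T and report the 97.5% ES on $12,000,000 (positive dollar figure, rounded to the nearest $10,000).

σ_{5d} = 3.794% × √5 = 8.484%.
ES multiplier = φ(z)/(1−α) = 0.058441/0.025 = 2.338.
ES = 8.484% × 2.338 = 19.836%; on $12,000,000: $2,380,320.

$2,380,000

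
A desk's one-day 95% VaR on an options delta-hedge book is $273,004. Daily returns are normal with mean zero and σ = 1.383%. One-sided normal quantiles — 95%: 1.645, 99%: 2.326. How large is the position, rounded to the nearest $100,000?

$12,000,000

VaR as a fraction of value: z·σ = 1.645 × 1.383% = 2.27503%.
Position = $273,004 / 0.0227503 = $11,999,991.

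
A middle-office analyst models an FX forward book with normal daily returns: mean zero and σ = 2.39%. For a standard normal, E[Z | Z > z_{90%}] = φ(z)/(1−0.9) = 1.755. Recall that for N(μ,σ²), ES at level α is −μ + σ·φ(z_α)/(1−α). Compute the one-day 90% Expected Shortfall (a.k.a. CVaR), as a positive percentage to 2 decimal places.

4.19%

ES = 2.39% × 1.755 = 4.194%.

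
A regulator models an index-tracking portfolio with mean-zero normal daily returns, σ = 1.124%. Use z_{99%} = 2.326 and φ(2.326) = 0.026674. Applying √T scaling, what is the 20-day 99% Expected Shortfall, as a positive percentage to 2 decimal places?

σ_{20d} = 1.124% × √20 = 5.027%.
ES multiplier = φ(z)/(1−α) = 0.026674/0.01 = 2.667.
ES = 5.027% × 2.667 = 13.407%.

13.41%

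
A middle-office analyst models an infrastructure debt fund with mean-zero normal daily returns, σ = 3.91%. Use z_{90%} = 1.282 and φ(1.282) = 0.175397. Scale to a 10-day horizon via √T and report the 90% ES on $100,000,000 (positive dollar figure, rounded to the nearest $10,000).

$21,690,000

σ_{10d} = 3.91% × √10 = 12.365%.
ES multiplier = φ(z)/(1−α) = 0.175397/0.1 = 1.754.
ES = 12.365% × 1.754 = 21.688%; on $100,000,000: $21,688,000.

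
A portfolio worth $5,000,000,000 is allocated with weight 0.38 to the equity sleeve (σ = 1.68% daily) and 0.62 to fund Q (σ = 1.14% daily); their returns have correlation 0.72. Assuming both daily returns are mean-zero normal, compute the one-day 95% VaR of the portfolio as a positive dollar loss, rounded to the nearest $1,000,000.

$103,000,000

σ_p² = 0.38²·1.68² + 0.62²·1.14² + 2·0.72·0.38·0.62·1.68·1.14 = 1.5569 (%²).
σ_p = √1.5569 = 1.248%.
At 95%, z = 1.645.
VaR = 1.645 × 1.248% = 2.053%; on $5,000,000,000 that is $102,650,000.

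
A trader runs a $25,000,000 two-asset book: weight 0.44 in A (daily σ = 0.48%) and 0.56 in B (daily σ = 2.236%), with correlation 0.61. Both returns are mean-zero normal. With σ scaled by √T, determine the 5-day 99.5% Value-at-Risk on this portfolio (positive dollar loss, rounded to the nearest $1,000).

σ_p = √(0.44²·0.48² + 0.56²·2.236² + 2·0.61·0.44·0.56·0.48·2.236) = 1.391%.
σ_{5d} = 1.391% × √5 = 3.110%.
z(99.5%) = 2.576.
VaR = 2.576 × 3.110% = 8.011%; on $25,000,000 that is $2,002,750.

$2,003,000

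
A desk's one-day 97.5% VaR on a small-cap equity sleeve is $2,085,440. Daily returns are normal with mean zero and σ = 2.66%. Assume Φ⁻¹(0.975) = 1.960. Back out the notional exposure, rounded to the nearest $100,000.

VaR as a fraction of value: z·σ = 1.960 × 2.66% = 5.2136%.
Position = $2,085,440 / 0.052136 = $40,000,000.

$40,000,000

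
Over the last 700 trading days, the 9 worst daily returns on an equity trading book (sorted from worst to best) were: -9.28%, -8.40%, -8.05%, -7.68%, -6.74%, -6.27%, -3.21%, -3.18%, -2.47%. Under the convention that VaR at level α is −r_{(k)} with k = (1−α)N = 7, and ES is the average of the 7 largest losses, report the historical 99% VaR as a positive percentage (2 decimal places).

3.21%

k = 7; the 7th lowest return is -3.21%, so VaR = 3.21%.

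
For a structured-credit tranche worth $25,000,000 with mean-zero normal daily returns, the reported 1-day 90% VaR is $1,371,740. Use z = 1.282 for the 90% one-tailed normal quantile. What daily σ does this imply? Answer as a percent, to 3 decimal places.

VaR as a fraction: $1,371,740 / $25,000,000 = 5.487%.
σ = VaR / z = 5.487% / 1.282 = 4.280%.

4.280%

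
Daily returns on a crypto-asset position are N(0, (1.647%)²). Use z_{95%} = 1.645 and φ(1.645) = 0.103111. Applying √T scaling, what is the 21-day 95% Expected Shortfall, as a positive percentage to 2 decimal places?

σ_{21d} = 1.647% × √21 = 7.548%.
ES multiplier = φ(z)/(1−α) = 0.103111/0.05 = 2.062.
ES = 7.548% × 2.062 = 15.564%.

15.56%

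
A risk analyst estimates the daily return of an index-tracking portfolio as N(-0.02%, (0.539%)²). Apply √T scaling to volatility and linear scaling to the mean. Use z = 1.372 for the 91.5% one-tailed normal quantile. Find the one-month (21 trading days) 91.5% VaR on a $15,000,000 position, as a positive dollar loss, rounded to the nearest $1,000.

σ_{21d} = 0.539% × √21 = 2.470%; μ_{21d} = 21 × -0.02% = -0.420%.
VaR = −(-0.420%) + 1.372 × 2.470% = 3.809%.
On $15,000,000: 0.03809 × $15,000,000 = $571,350.

$571,000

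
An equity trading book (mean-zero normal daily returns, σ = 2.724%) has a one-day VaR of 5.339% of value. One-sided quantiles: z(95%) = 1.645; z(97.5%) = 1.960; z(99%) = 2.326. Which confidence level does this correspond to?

Implied z = VaR/σ = 5.339 / 2.724 = 1.960.
This matches z(97.5%) = 1.960.

97.5%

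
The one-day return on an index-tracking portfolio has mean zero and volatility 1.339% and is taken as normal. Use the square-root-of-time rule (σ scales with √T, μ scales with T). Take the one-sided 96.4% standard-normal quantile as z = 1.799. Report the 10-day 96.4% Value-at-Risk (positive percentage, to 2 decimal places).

7.62%

σ_{10d} = 1.339% × √10 = 4.234%.
VaR = 1.799 × 4.234% = 7.617%.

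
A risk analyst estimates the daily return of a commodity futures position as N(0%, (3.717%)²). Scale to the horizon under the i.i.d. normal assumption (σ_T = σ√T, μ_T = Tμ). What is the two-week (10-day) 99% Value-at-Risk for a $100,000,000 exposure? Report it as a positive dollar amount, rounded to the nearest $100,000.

$27,300,000

At 99%, z = 2.326.
σ_{10d} = 3.717% × √10 = 11.754%.
VaR = 2.326 × 11.754% = 27.340%.
On $100,000,000: 0.27340 × $100,000,000 = $27,340,000.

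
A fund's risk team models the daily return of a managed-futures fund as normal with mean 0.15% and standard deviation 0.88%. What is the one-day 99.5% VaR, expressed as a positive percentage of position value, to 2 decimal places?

At 99.5% one-sided, z = 2.576.
VaR = −μ + z·σ = −(0.15%) + 2.576 × 0.88% = 2.117%.

2.12%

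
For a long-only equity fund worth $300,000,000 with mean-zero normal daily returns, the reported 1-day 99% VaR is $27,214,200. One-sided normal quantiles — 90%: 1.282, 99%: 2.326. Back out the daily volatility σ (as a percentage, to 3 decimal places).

VaR as a fraction: $27,214,200 / $300,000,000 = 9.071%.
σ = VaR / z = 9.071% / 2.326 = 3.900%.

3.900%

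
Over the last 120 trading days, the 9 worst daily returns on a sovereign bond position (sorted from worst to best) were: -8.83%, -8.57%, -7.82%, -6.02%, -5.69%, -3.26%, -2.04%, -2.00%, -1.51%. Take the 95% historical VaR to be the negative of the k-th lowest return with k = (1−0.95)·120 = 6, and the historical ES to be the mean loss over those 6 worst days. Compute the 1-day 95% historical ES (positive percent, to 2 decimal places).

The 6 worst returns sum to -40.19%.
ES = −(-40.19%) / 6 = 6.6983…% ≈ 6.70%.

6.70%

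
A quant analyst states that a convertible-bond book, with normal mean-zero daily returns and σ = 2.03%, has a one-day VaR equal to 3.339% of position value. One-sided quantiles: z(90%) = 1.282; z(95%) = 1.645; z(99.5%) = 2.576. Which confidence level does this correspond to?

Implied z = VaR/σ = 3.339 / 2.03 = 1.645.
This matches z(95%) = 1.645.

95%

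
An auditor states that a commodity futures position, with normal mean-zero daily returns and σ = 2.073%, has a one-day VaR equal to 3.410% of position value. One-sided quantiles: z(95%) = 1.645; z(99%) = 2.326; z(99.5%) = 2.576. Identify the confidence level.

Implied z = VaR/σ = 3.410 / 2.073 = 1.645.
This matches z(95%) = 1.645.

95%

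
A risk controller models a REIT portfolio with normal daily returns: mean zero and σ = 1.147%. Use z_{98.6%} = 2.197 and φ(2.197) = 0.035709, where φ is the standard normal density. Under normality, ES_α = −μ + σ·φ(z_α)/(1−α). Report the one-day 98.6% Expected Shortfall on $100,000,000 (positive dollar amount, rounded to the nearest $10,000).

$2,930,000

Tail multiplier: φ(z)/(1−α) = 0.035709 / 0.014 = 2.551.
ES = 1.147% × 2.551 = 2.926%.
On $100,000,000: 0.02926 × $100,000,000 = $2,926,000.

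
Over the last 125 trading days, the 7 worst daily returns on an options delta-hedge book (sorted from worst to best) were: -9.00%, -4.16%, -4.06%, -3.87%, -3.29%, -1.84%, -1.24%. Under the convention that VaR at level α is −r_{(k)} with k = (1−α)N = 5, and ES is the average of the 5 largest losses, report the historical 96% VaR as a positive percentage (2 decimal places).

3.29%

k = 5; the 5th lowest return is -3.29%, so VaR = 3.29%.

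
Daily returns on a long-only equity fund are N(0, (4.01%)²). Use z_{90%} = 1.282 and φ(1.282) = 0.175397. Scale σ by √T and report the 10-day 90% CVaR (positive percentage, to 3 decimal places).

σ_{10d} = 4.01% × √10 = 12.681%.
ES multiplier = φ(z)/(1−α) = 0.175397/0.1 = 1.754.
ES = 12.681% × 1.754 = 22.242%.

22.242%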